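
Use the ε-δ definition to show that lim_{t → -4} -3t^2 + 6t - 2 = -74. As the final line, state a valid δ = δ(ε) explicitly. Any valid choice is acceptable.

Suppose ε > 0. We want δ > 0 such that 0 < |t + 4| < δ implies |(-3t^2 + 6t - 2) + 74| < ε.
(-3t^2 + 6t - 2) + 74 = -3t^2 + 6t + 72 = (t + 4)(-3t + 18).
So |(-3t^2 + 6t - 2) + 74| = |t + 4|·|-3t + 18|.
Assume first that |t + 4| < 1, so |t| < 5. Then |-3t + 18| ≤ 3·5 + 18 = 33.
Hence |(-3t^2 + 6t - 2) + 74| ≤ 33|t + 4| < ε provided |t + 4| < ε/33.
Choosing δ = min(1, ε/33) ensures both conditions, hence |(-3t^2 + 6t - 2) + 74| < ε.

δ = min(1, ε/33)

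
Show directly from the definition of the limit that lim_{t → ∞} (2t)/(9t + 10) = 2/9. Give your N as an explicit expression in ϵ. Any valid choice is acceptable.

N = (20/81)/ϵ

Let ϵ > 0. We seek N > 0 such that t > N implies |(2t)/(9t + 10) − (2/9)| < ϵ.
(2t)/(9t + 10) − (2/9) = (9(2t) − 2(9t + 10)) / (9(9t + 10)) = -20/(9(9t + 10)).
For t > 0 we have 9t + 10 > 9t, so |(2t)/(9t + 10) − (2/9)| = 20/(9(9t + 10)) < 20/(9·9t) = (20/81)/t.
Thus |(2t)/(9t + 10) − (2/9)| < ϵ whenever t > (20/81)/ϵ.
Take N = (20/81)/ϵ. If t > N then |(2t)/(9t + 10) − (2/9)| < (20/81)/t < ϵ.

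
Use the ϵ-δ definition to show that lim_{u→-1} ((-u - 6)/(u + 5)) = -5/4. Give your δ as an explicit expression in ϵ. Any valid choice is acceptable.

Fix ϵ > 0. We want δ > 0 with 0 < |u + 1| < δ ⇒ |(-u - 6)/(u + 5) + 5/4| < ϵ.
Combining over a common denominator, (-u - 6)/(u + 5) + 5/4 = [(-u - 6)·4 − (-5)·(u + 5)] / [4·(u + 5)] = 1(u + 1) / (4(u + 5)).
So |(-u - 6)/(u + 5) + 5/4| = |u + 1| / (4·|u + 5|).
Restrict δ ≤ 2. Then |u + 1| < 2 gives |u + 5| = |(u + 1) + 4| ≥ 4 − 2 = 2.
Hence |(-u - 6)/(u + 5) + 5/4| < |u + 1|/(4·2) = (1/8)|u + 1|, which is < ϵ once |u + 1| < 8ϵ.
Take δ = min(2, 8ϵ). Then 0 < |u + 1| < δ forces both bounds, so |(-u - 6)/(u + 5) + 5/4| < ϵ.

δ = min(2, 8ϵ)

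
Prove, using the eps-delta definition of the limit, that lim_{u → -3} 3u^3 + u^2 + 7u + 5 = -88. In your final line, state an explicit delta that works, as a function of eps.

Let eps > 0 be given. We want delta > 0 such that 0 < |u + 3| < delta implies |(3u^3 + u^2 + 7u + 5) + 88| < eps.
(3u^3 + u^2 + 7u + 5) + 88 = 3u^3 + u^2 + 7u + 93 = (u + 3)(3u^2 - 8u + 31).
So |(3u^3 + u^2 + 7u + 5) + 88| = |u + 3|·|3u^2 - 8u + 31|.
Require delta ≤ 1. Then |u + 3| < 1 gives |u| < 4, and by the triangle inequality |3u^2 - 8u + 31| ≤ 3·4^2 + 8·4 + 31 = 111.
Hence |(3u^3 + u^2 + 7u + 5) + 88| ≤ 111|u + 3| < eps provided |u + 3| < eps/111.
Take delta = min(1, eps/111). Then 0 < |u + 3| < delta gives both |u + 3| < 1 and |u + 3| < eps/111, so |(3u^3 + u^2 + 7u + 5) + 88| < eps.

delta = min(1, eps/111)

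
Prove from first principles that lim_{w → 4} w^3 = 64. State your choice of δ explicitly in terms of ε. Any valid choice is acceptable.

δ = min(1, ε/61)

Suppose ε > 0. We seek δ > 0 with 0 < |w − 4| < δ ⇒ |w^3 − 64| < ε.
Factor: w^3 − 64 = (w − 4)(w^2 + 4w + 16), so |w^3 − 64| = |w − 4|·|w^2 + 4w + 16|.
Impose δ ≤ 1 so that |w| < 5; then |w^2 + 4w + 16| ≤ 61.
Hence |w^3 − 64| ≤ 61|w − 4|, which is < ε once |w − 4| < ε/61.
Take δ = min(1, ε/61). If 0 < |w − 4| < δ then both bounds hold and |w^3 − 64| ≤ 61|w − 4| < 61·(ε/61) = ε.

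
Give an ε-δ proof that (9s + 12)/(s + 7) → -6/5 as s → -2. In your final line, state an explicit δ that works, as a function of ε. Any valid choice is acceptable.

Suppose ε > 0. We want δ > 0 with 0 < |s + 2| < δ ⇒ |(9s + 12)/(s + 7) + 6/5| < ε.
Combining over a common denominator, (9s + 12)/(s + 7) + 6/5 = [(9s + 12)·5 − (-6)·(s + 7)] / [5·(s + 7)] = 51(s + 2) / (5(s + 7)).
So |(9s + 12)/(s + 7) + 6/5| = 51|s + 2| / (5·|s + 7|).
Restrict δ ≤ 5/2. Then |s + 2| < 5/2 gives |s + 7| = |(s + 2) + 5| ≥ 5 − 5/2 = 5/2.
Hence |(9s + 12)/(s + 7) + 6/5| < 51|s + 2|/(5·(5/2)) = (102/25)|s + 2|, which is < ε once |s + 2| < (25/102)ε.
Take δ = min(5/2, (25/102)ε). Then 0 < |s + 2| < δ forces both bounds, so |(9s + 12)/(s + 7) + 6/5| < ε.

δ = min(5/2, (25/102)ε)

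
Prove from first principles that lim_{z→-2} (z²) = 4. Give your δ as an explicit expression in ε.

δ = min(1, ε/5)

Let ε > 0 be given. We seek δ > 0 with 0 < |z + 2| < δ ⇒ |z² − 4| < ε.
Factor: z² − 4 = (z + 2)(z - 2), so |z² − 4| = |z + 2|·|z - 2|.
Impose δ ≤ 1 so that |z| < 3; then |z - 2| ≤ 5.
Hence |z² − 4| ≤ 5|z + 2|, which is < ε once |z + 2| < ε/5.
Take δ = min(1, ε/5). If 0 < |z + 2| < δ then both bounds hold and |z² − 4| ≤ 5|z + 2| < 5·(ε/5) = ε.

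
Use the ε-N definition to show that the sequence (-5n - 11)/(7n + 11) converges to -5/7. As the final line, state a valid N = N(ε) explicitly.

Fix ε > 0. For n ≥ 1, |(-5n - 11)/(7n + 11) + 5/7| = |-22|/(7(7n + 11)) = 22/(7(7n + 11)).
Since 7n + 11 ≥ 7n for n ≥ 1, this is ≤ 22/(7·7n) = (22/49)/n.
So |(-5n - 11)/(7n + 11) + 5/7| < ε whenever n > (22/49)/ε.
Take N = (22/49)/ε. If n > N then |(-5n - 11)/(7n + 11) + 5/7| ≤ (22/49)/n < ε.

N = (22/49)/ε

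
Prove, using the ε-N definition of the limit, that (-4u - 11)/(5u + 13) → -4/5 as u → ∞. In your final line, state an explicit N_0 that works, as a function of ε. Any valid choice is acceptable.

N_0 = (3/25)/ε

Suppose ε > 0. We seek N_0 > 0 such that u > N_0 implies |(-4u - 11)/(5u + 13) + 4/5| < ε.
(-4u - 11)/(5u + 13) + 4/5 = (5(-4u - 11) − (-4)(5u + 13)) / (5(5u + 13)) = -3/(5(5u + 13)).
For u > 0 we have 5u + 13 > 5u, so |(-4u - 11)/(5u + 13) + 4/5| = 3/(5(5u + 13)) < 3/(5·5u) = (3/25)/u.
Thus |(-4u - 11)/(5u + 13) + 4/5| < ε whenever u > (3/25)/ε.
Take N_0 = (3/25)/ε. If u > N_0 then |(-4u - 11)/(5u + 13) + 4/5| < (3/25)/u < ε.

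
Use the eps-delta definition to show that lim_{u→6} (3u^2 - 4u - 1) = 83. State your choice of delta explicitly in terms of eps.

Let eps > 0 be given. We want delta > 0 such that 0 < |u − 6| < delta implies |(3u^2 - 4u - 1) − 83| < eps.
(3u^2 - 4u - 1) − 83 = 3u^2 - 4u - 84 = (u − 6)(3u + 14).
So |(3u^2 - 4u - 1) − 83| = |u − 6|·|3u + 14|.
Assume first that |u − 6| < 2, so |u| < 8. Then |3u + 14| ≤ 3·8 + 14 = 38.
Hence |(3u^2 - 4u - 1) − 83| ≤ 38|u − 6| < eps provided |u − 6| < eps/38.
Choosing delta = min(2, eps/38) ensures both conditions, hence |(3u^2 - 4u - 1) − 83| < eps.

delta = min(2, eps/38)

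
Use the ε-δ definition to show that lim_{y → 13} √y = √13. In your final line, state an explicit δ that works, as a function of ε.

δ = min(13, √13·ε)

Let ε > 0 be given. We want δ > 0 such that 0 < |y − 13| < δ implies |√y − √13| < ε.
Rationalise: √y − √13 = (y − 13)/(√y + √13), so |√y − √13| = |y − 13|/(√y + √13).
Restrict δ ≤ 13 so that |y − 13| < 13 forces y > 0, and then √y + √13 > √13.
Hence |√y − √13| < |y − 13|/√13, which is < ε once |y − 13| < √13·ε.
Take δ = min(13, √13·ε). If 0 < |y − 13| < δ then y > 0 and |√y − √13| < |y − 13|/√13 < ε.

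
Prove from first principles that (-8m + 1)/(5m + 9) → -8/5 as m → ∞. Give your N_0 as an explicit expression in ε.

N_0 = (77/25)/ε

Let ε > 0 be given. For m ≥ 1, |(-8m + 1)/(5m + 9) + 8/5| = |77|/(5(5m + 9)) = 77/(5(5m + 9)).
Since 5m + 9 ≥ 5m for m ≥ 1, this is ≤ 77/(5·5m) = (77/25)/m.
So |(-8m + 1)/(5m + 9) + 8/5| < ε whenever m > (77/25)/ε.
Take N_0 = (77/25)/ε. If m > N_0 then |(-8m + 1)/(5m + 9) + 8/5| ≤ (77/25)/m < ε.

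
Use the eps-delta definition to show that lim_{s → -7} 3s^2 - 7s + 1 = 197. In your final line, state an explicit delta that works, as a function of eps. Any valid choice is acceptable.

Fix eps > 0. We want delta > 0 such that 0 < |s + 7| < delta implies |(3s^2 - 7s + 1) − 197| < eps.
(3s^2 - 7s + 1) − 197 = 3s^2 - 7s - 196 = (s + 7)(3s - 28).
So |(3s^2 - 7s + 1) − 197| = |s + 7|·|3s - 28|.
Require delta ≤ 1. Then |s + 7| < 1 gives |s| < 8, and by the triangle inequality |3s - 28| ≤ 3·8 + 28 = 52.
Hence |(3s^2 - 7s + 1) − 197| ≤ 52|s + 7| < eps provided |s + 7| < eps/52.
Choosing delta = min(1, eps/52) ensures both conditions, hence |(3s^2 - 7s + 1) − 197| < eps.

delta = min(1, eps/52)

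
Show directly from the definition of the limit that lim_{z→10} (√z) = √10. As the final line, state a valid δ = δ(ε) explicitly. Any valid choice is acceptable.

Fix ε > 0. We want δ > 0 such that 0 < |z − 10| < δ implies |√z − √10| < ε.
Rationalise: √z − √10 = (z − 10)/(√z + √10), so |√z − √10| = |z − 10|/(√z + √10).
Restrict δ ≤ 10 so that |z − 10| < 10 forces z > 0, and then √z + √10 > √10.
Hence |√z − √10| < |z − 10|/√10, which is < ε once |z − 10| < √10·ε.
Take δ = min(10, √10·ε). If 0 < |z − 10| < δ then z > 0 and |√z − √10| < |z − 10|/√10 < ε.

δ = min(10, √10·ε)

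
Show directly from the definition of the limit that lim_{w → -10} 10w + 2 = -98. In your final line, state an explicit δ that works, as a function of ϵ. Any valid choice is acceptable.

Let ϵ > 0. We need δ > 0 so that 0 < |w + 10| < δ implies |(10w + 2) + 98| < ϵ.
|(10w + 2) + 98| = |10w + 100| = 10|w + 10|.
So 10|w + 10| < ϵ exactly when |w + 10| < ϵ/10.
Take δ = ϵ/10. If 0 < |w + 10| < δ then |(10w + 2) + 98| = 10|w + 10| < 10·(ϵ/10) = ϵ.

δ = ϵ/10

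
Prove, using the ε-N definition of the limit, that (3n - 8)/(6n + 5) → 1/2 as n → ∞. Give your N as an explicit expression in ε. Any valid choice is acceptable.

N = (7/4)/ε

Suppose ε > 0. For n ≥ 1, |(3n - 8)/(6n + 5) − (1/2)| = |-63|/(6(6n + 5)) = 63/(6(6n + 5)).
Since 6n + 5 ≥ 6n for n ≥ 1, this is ≤ 63/(6·6n) = (7/4)/n.
So |(3n - 8)/(6n + 5) − (1/2)| < ε whenever n > (7/4)/ε.
Take N = (7/4)/ε. If n > N then |(3n - 8)/(6n + 5) − (1/2)| ≤ (7/4)/n < ε.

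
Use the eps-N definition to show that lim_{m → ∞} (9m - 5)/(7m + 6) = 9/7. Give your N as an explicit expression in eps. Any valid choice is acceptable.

Let eps > 0. For m ≥ 1, |(9m - 5)/(7m + 6) − (9/7)| = |-89|/(7(7m + 6)) = 89/(7(7m + 6)).
Since 7m + 6 ≥ 7m for m ≥ 1, this is ≤ 89/(7·7m) = (89/49)/m.
So |(9m - 5)/(7m + 6) − (9/7)| < eps whenever m > (89/49)/eps.
Take N = (89/49)/eps. If m > N then |(9m - 5)/(7m + 6) − (9/7)| ≤ (89/49)/m < eps.

N = (89/49)/eps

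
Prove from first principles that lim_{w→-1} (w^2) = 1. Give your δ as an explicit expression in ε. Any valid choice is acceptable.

δ = min(1, ε/3)

Suppose ε > 0. We seek δ > 0 with 0 < |w + 1| < δ ⇒ |w^2 − 1| < ε.
Factor: w^2 − 1 = (w + 1)(w - 1), so |w^2 − 1| = |w + 1|·|w - 1|.
Restrict δ ≤ 1. Then |w + 1| < 1 gives |w| < 2, so by the triangle inequality |w - 1| ≤ 2 + 1 = 3.
Hence |w^2 − 1| ≤ 3|w + 1|, which is < ε once |w + 1| < ε/3.
Take δ = min(1, ε/3). If 0 < |w + 1| < δ then both bounds hold and |w^2 − 1| ≤ 3|w + 1| < 3·(ε/3) = ε.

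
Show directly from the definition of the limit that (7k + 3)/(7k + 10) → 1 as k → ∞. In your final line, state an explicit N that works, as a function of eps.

N = 1/eps

Let eps > 0. For k ≥ 1, |(7k + 3)/(7k + 10) − 1| = |-49|/(7(7k + 10)) = 49/(7(7k + 10)).
Since 7k + 10 ≥ 7k for k ≥ 1, this is ≤ 49/(7·7k) = 1/k.
So |(7k + 3)/(7k + 10) − 1| < eps whenever k > 1/eps.
Take N = 1/eps. If k > N then |(7k + 3)/(7k + 10) − 1| ≤ 1/k < eps.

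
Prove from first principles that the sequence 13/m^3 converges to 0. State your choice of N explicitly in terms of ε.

N = (13/ε)^{1/3}

Fix ε > 0. For m ≥ 1, |13/m^3 − 0| = 13/m^3.
13/m^3 < ε ⇔ m^3 > 13/ε ⇔ m > (13/ε)^{1/3}.
Take N = (13/ε)^{1/3}. Then m > N implies 13/m^3 < ε.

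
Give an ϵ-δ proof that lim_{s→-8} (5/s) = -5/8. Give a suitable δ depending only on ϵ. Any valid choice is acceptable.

δ = min(4, (32/5)ϵ)

Let ϵ > 0 be given. We seek δ > 0 such that 0 < |s + 8| < δ implies |5/s + 5/8| < ϵ.
|5/s + 5/8| = 5·|-8 − s|/(8·|s|) = 5|s + 8|/(8|s|).
Restrict δ ≤ 4. Then |s + 8| < 4 gives |s| > 4, so 8|s| > 32.
Then |5/s + 5/8| < 5|s + 8|/32, which is < ϵ when |s + 8| < (32/5)ϵ.
Take δ = min(4, (32/5)ϵ). Then 0 < |s + 8| < δ gives both |s + 8| < 4 and |s + 8| < (32/5)ϵ, so |5/s + 5/8| < ϵ.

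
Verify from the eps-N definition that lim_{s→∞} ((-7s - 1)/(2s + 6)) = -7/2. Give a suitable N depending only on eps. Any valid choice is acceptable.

Suppose eps > 0. We seek N > 0 such that s > N implies |(-7s - 1)/(2s + 6) + 7/2| < eps.
(-7s - 1)/(2s + 6) + 7/2 = (2(-7s - 1) − (-7)(2s + 6)) / (2(2s + 6)) = 40/(2(2s + 6)).
For s > 0 we have 2s + 6 > 2s, so |(-7s - 1)/(2s + 6) + 7/2| = 40/(2(2s + 6)) < 40/(2·2s) = 10/s.
Thus |(-7s - 1)/(2s + 6) + 7/2| < eps whenever s > 10/eps.
Take N = 10/eps. If s > N then |(-7s - 1)/(2s + 6) + 7/2| < 10/s < eps.

N = 10/eps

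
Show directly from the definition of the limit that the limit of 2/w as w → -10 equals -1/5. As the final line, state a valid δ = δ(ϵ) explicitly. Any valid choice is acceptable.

Fix ϵ > 0. We seek δ > 0 such that 0 < |w + 10| < δ implies |2/w + 1/5| < ϵ.
|2/w + 1/5| = 2·|-10 − w|/(10·|w|) = 2|w + 10|/(10|w|).
Restrict δ ≤ 5. Then |w + 10| < 5 gives |w| > 5, so 10|w| > 50.
Then |2/w + 1/5| < 2|w + 10|/50, which is < ϵ when |w + 10| < 25ϵ.
Take δ = min(5, 25ϵ). Then 0 < |w + 10| < δ gives both |w + 10| < 5 and |w + 10| < 25ϵ, so |2/w + 1/5| < ϵ.

δ = min(5, 25ϵ)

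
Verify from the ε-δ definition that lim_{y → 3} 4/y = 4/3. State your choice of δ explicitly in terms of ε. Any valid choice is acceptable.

δ = min(3/2, (9/8)ε)

Let ε > 0 be given. We seek δ > 0 such that 0 < |y − 3| < δ implies |4/y − (4/3)| < ε.
|4/y − (4/3)| = 4·|3 − y|/(3·|y|) = 4|y − 3|/(3|y|).
Require δ ≤ 3/2 so that |y| > 3 − 3/2 = 3/2, hence 3|y| > 9/2.
Then |4/y − (4/3)| < 4|y − 3|/(9/2), which is < ε when |y − 3| < (9/8)ε.
Take δ = min(3/2, (9/8)ε). Then 0 < |y − 3| < δ gives both |y − 3| < 3/2 and |y − 3| < (9/8)ε, so |4/y − (4/3)| < ε.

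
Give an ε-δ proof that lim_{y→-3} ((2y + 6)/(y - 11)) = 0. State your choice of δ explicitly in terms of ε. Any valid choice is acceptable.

δ = min(7, (7/2)ε)

Let ε > 0. We want δ > 0 with 0 < |y + 3| < δ ⇒ |(2y + 6)/(y - 11) − 0| < ε.
Combining over a common denominator, (2y + 6)/(y - 11) − 0 = [(2y + 6)·(-14) − 0·(y - 11)] / [(-14)·(y - 11)] = -28(y + 3) / ((-14)(y - 11)).
So |(2y + 6)/(y - 11) − 0| = 28|y + 3| / (14·|y − 11|).
Require δ ≤ 7, so |y − 11| ≥ |-14| − |y + 3| > 14 − 7 = 7.
Hence |(2y + 6)/(y - 11) − 0| < 28|y + 3|/(14·7) = (2/7)|y + 3|, which is < ε once |y + 3| < (7/2)ε.
Take δ = min(7, (7/2)ε). Then 0 < |y + 3| < δ forces both bounds, so |(2y + 6)/(y - 11) − 0| < ε.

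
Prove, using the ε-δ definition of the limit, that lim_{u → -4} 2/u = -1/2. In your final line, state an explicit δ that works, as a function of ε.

δ = min(2, 4ε)

Let ε > 0. We seek δ > 0 such that 0 < |u + 4| < δ implies |2/u + 1/2| < ε.
|2/u + 1/2| = 2·|-4 − u|/(4·|u|) = 2|u + 4|/(4|u|).
Require δ ≤ 2 so that |u| > 4 − 2 = 2, hence 4|u| > 8.
Then |2/u + 1/2| < 2|u + 4|/8, which is < ε when |u + 4| < 4ε.
Take δ = min(2, 4ε). Then 0 < |u + 4| < δ gives both |u + 4| < 2 and |u + 4| < 4ε, so |2/u + 1/2| < ε.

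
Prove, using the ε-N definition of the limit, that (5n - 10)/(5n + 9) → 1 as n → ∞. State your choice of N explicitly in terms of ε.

N = (19/5)/ε

Let ε > 0. For n ≥ 1, |(5n - 10)/(5n + 9) − 1| = |-95|/(5(5n + 9)) = 95/(5(5n + 9)).
Since 5n + 9 ≥ 5n for n ≥ 1, this is ≤ 95/(5·5n) = (19/5)/n.
So |(5n - 10)/(5n + 9) − 1| < ε whenever n > (19/5)/ε.
Take N = (19/5)/ε. If n > N then |(5n - 10)/(5n + 9) − 1| ≤ (19/5)/n < ε.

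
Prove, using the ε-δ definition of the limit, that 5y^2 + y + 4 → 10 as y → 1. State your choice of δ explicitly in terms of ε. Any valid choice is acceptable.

Fix ε > 0. We want δ > 0 such that 0 < |y − 1| < δ implies |(5y^2 + y + 4) − 10| < ε.
(5y^2 + y + 4) − 10 = 5y^2 + y - 6 = (y − 1)(5y + 6).
So |(5y^2 + y + 4) − 10| = |y − 1|·|5y + 6|.
Assume first that |y − 1| < 1, so |y| < 2. Then |5y + 6| ≤ 5·2 + 6 = 16.
Hence |(5y^2 + y + 4) − 10| ≤ 16|y − 1| < ε provided |y − 1| < ε/16.
Take δ = min(1, ε/16). Then 0 < |y − 1| < δ gives both |y − 1| < 1 and |y − 1| < ε/16, so |(5y^2 + y + 4) − 10| < ε.

δ = min(1, ε/16)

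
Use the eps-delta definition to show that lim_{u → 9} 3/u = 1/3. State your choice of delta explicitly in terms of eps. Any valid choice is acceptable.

Suppose eps > 0. We seek delta > 0 such that 0 < |u − 9| < delta implies |3/u − (1/3)| < eps.
|3/u − (1/3)| = 3·|9 − u|/(9·|u|) = 3|u − 9|/(9|u|).
Require delta ≤ 9/2 so that |u| > 9 − 9/2 = 9/2, hence 9|u| > 81/2.
Then |3/u − (1/3)| < 3|u − 9|/(81/2), which is < eps when |u − 9| < (27/2)eps.
Take delta = min(9/2, (27/2)eps). Then 0 < |u − 9| < delta gives both |u − 9| < 9/2 and |u − 9| < (27/2)eps, so |3/u − (1/3)| < eps.

delta = min(9/2, (27/2)eps)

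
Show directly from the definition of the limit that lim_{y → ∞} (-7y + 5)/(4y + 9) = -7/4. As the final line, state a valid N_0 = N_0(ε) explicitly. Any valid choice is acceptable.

Let ε > 0 be given. We seek N_0 > 0 such that y > N_0 implies |(-7y + 5)/(4y + 9) + 7/4| < ε.
(-7y + 5)/(4y + 9) + 7/4 = (4(-7y + 5) − (-7)(4y + 9)) / (4(4y + 9)) = 83/(4(4y + 9)).
For y > 0 we have 4y + 9 > 4y, so |(-7y + 5)/(4y + 9) + 7/4| = 83/(4(4y + 9)) < 83/(4·4y) = (83/16)/y.
Thus |(-7y + 5)/(4y + 9) + 7/4| < ε whenever y > (83/16)/ε.
Take N_0 = (83/16)/ε. If y > N_0 then |(-7y + 5)/(4y + 9) + 7/4| < (83/16)/y < ε.

N_0 = (83/16)/ε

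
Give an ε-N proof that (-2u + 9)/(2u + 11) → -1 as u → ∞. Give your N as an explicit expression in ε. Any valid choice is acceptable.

N = 10/ε

Fix ε > 0. We seek N > 0 such that u > N implies |(-2u + 9)/(2u + 11) + 1| < ε.
(-2u + 9)/(2u + 11) + 1 = (2(-2u + 9) − (-2)(2u + 11)) / (2(2u + 11)) = 40/(2(2u + 11)).
For u > 0 we have 2u + 11 > 2u, so |(-2u + 9)/(2u + 11) + 1| = 40/(2(2u + 11)) < 40/(2·2u) = 10/u.
Thus |(-2u + 9)/(2u + 11) + 1| < ε whenever u > 10/ε.
Take N = 10/ε. If u > N then |(-2u + 9)/(2u + 11) + 1| < 10/u < ε.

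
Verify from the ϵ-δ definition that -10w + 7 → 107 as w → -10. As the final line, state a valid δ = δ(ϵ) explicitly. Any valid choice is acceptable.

δ = ϵ/10

Fix ϵ > 0. We need δ > 0 so that 0 < |w + 10| < δ implies |(-10w + 7) − 107| < ϵ.
|(-10w + 7) − 107| = |-10w - 100| = 10|w + 10|.
So 10|w + 10| < ϵ exactly when |w + 10| < ϵ/10.
Choosing δ = ϵ/10 gives |(-10w + 7) − 107| = 10|w + 10| < ϵ whenever |w + 10| < δ.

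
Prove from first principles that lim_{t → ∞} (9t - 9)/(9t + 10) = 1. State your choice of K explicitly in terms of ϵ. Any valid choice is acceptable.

Fix ϵ > 0. We seek K > 0 such that t > K implies |(9t - 9)/(9t + 10) − 1| < ϵ.
(9t - 9)/(9t + 10) − 1 = (9(9t - 9) − 9(9t + 10)) / (9(9t + 10)) = -171/(9(9t + 10)).
For t > 0 we have 9t + 10 > 9t, so |(9t - 9)/(9t + 10) − 1| = 171/(9(9t + 10)) < 171/(9·9t) = (19/9)/t.
Thus |(9t - 9)/(9t + 10) − 1| < ϵ whenever t > (19/9)/ϵ.
Take K = (19/9)/ϵ. If t > K then |(9t - 9)/(9t + 10) − 1| < (19/9)/t < ϵ.

K = (19/9)/ϵ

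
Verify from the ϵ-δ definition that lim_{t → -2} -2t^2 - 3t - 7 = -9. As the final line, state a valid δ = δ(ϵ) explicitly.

δ = min(2, ϵ/9)

Let ϵ > 0. We want δ > 0 such that 0 < |t + 2| < δ implies |(-2t^2 - 3t - 7) + 9| < ϵ.
(-2t^2 - 3t - 7) + 9 = -2t^2 - 3t + 2 = (t + 2)(-2t + 1).
So |(-2t^2 - 3t - 7) + 9| = |t + 2|·|-2t + 1|.
Assume first that |t + 2| < 2, so |t| < 4. Then |-2t + 1| ≤ 2·4 + 1 = 9.
Hence |(-2t^2 - 3t - 7) + 9| ≤ 9|t + 2| < ϵ provided |t + 2| < ϵ/9.
Choosing δ = min(2, ϵ/9) ensures both conditions, hence |(-2t^2 - 3t - 7) + 9| < ϵ.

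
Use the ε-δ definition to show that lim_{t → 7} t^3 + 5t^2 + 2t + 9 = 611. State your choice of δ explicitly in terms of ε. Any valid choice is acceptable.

Suppose ε > 0. We want δ > 0 such that 0 < |t − 7| < δ implies |(t^3 + 5t^2 + 2t + 9) − 611| < ε.
(t^3 + 5t^2 + 2t + 9) − 611 = t^3 + 5t^2 + 2t - 602 = (t − 7)(t^2 + 12t + 86).
So |(t^3 + 5t^2 + 2t + 9) − 611| = |t − 7|·|t^2 + 12t + 86|.
Require δ ≤ 1. Then |t − 7| < 1 gives |t| < 8, and by the triangle inequality |t^2 + 12t + 86| ≤ 8^2 + 12·8 + 86 = 246.
Hence |(t^3 + 5t^2 + 2t + 9) − 611| ≤ 246|t − 7| < ε provided |t − 7| < ε/246.
Choosing δ = min(1, ε/246) ensures both conditions, hence |(t^3 + 5t^2 + 2t + 9) − 611| < ε.

δ = min(1, ε/246)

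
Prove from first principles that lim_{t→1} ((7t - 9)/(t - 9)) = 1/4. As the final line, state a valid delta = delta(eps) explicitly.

delta = min(4, (16/27)eps)

Let eps > 0 be given. We want delta > 0 with 0 < |t − 1| < delta ⇒ |(7t - 9)/(t - 9) − (1/4)| < eps.
Combining over a common denominator, (7t - 9)/(t - 9) − (1/4) = [(7t - 9)·(-8) − (-2)·(t - 9)] / [(-8)·(t - 9)] = -54(t − 1) / ((-8)(t - 9)).
So |(7t - 9)/(t - 9) − (1/4)| = 54|t − 1| / (8·|t − 9|).
Restrict delta ≤ 4. Then |t − 1| < 4 gives |t − 9| = |(t − 1) + (-8)| ≥ 8 − 4 = 4.
Hence |(7t - 9)/(t - 9) − (1/4)| < 54|t − 1|/(8·4) = (27/16)|t − 1|, which is < eps once |t − 1| < (16/27)eps.
Take delta = min(4, (16/27)eps). Then 0 < |t − 1| < delta forces both bounds, so |(7t - 9)/(t - 9) − (1/4)| < eps.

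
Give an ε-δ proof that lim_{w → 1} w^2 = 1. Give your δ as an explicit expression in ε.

δ = min(1, ε/3)

Let ε > 0. We seek δ > 0 with 0 < |w − 1| < δ ⇒ |w^2 − 1| < ε.
Factor: w^2 − 1 = (w − 1)(w + 1), so |w^2 − 1| = |w − 1|·|w + 1|.
Impose δ ≤ 1 so that |w| < 2; then |w + 1| ≤ 3.
Hence |w^2 − 1| ≤ 3|w − 1|, which is < ε once |w − 1| < ε/3.
Take δ = min(1, ε/3). If 0 < |w − 1| < δ then both bounds hold and |w^2 − 1| ≤ 3|w − 1| < 3·(ε/3) = ε.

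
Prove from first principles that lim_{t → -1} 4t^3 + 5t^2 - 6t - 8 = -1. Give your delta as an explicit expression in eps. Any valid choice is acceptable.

delta = min(2, eps/46)

Suppose eps > 0. We want delta > 0 such that 0 < |t + 1| < delta implies |(4t^3 + 5t^2 - 6t - 8) + 1| < eps.
(4t^3 + 5t^2 - 6t - 8) + 1 = 4t^3 + 5t^2 - 6t - 7 = (t + 1)(4t^2 + t - 7).
So |(4t^3 + 5t^2 - 6t - 8) + 1| = |t + 1|·|4t^2 + t - 7|.
Assume first that |t + 1| < 2, so |t| < 3. Then |4t^2 + t - 7| ≤ 4·3^2 + 3 + 7 = 46.
Hence |(4t^3 + 5t^2 - 6t - 8) + 1| ≤ 46|t + 1| < eps provided |t + 1| < eps/46.
Take delta = min(2, eps/46). Then 0 < |t + 1| < delta gives both |t + 1| < 2 and |t + 1| < eps/46, so |(4t^3 + 5t^2 - 6t - 8) + 1| < eps.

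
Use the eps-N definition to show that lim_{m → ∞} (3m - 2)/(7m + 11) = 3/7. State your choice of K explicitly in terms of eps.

Let eps > 0 be given. For m ≥ 1, |(3m - 2)/(7m + 11) − (3/7)| = |-47|/(7(7m + 11)) = 47/(7(7m + 11)).
Since 7m + 11 ≥ 7m for m ≥ 1, this is ≤ 47/(7·7m) = (47/49)/m.
So |(3m - 2)/(7m + 11) − (3/7)| < eps whenever m > (47/49)/eps.
Take K = (47/49)/eps. If m > K then |(3m - 2)/(7m + 11) − (3/7)| ≤ (47/49)/m < eps.

K = (47/49)/eps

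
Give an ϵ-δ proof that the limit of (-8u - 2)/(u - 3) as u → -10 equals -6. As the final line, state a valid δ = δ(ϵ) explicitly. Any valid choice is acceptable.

δ = min(13/2, (13/4)ϵ)

Let ϵ > 0 be given. We want δ > 0 with 0 < |u + 10| < δ ⇒ |(-8u - 2)/(u - 3) + 6| < ϵ.
Combining over a common denominator, (-8u - 2)/(u - 3) + 6 = [(-8u - 2)·(-13) − 78·(u - 3)] / [(-13)·(u - 3)] = 26(u + 10) / ((-13)(u - 3)).
So |(-8u - 2)/(u - 3) + 6| = 26|u + 10| / (13·|u − 3|).
Require δ ≤ 13/2, so |u − 3| ≥ |-13| − |u + 10| > 13 − 13/2 = 13/2.
Hence |(-8u - 2)/(u - 3) + 6| < 26|u + 10|/(13·(13/2)) = (4/13)|u + 10|, which is < ϵ once |u + 10| < (13/4)ϵ.
Take δ = min(13/2, (13/4)ϵ). Then 0 < |u + 10| < δ forces both bounds, so |(-8u - 2)/(u - 3) + 6| < ϵ.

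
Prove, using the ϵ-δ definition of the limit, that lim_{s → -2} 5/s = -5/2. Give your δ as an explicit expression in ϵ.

Let ϵ > 0 be given. We seek δ > 0 such that 0 < |s + 2| < δ implies |5/s + 5/2| < ϵ.
|5/s + 5/2| = 5·|-2 − s|/(2·|s|) = 5|s + 2|/(2|s|).
Require δ ≤ 1 so that |s| > 2 − 1 = 1, hence 2|s| > 2.
Then |5/s + 5/2| < 5|s + 2|/2, which is < ϵ when |s + 2| < (2/5)ϵ.
Take δ = min(1, (2/5)ϵ). Then 0 < |s + 2| < δ gives both |s + 2| < 1 and |s + 2| < (2/5)ϵ, so |5/s + 5/2| < ϵ.

δ = min(1, (2/5)ϵ)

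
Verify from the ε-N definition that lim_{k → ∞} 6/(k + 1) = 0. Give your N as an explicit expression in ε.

Let ε > 0 be given. For k ≥ 1, |6/(k + 1) − 0| = 6/(k + 1) ≤ 6/k.
We need 6/k < ε, i.e. k > 6/ε.
Take N = 6/ε. If k > N then |6/(k + 1)| ≤ 6/k < ε.

N = 6/ε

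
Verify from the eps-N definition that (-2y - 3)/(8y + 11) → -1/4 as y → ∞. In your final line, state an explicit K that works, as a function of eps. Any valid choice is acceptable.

Let eps > 0. We seek K > 0 such that y > K implies |(-2y - 3)/(8y + 11) + 1/4| < eps.
(-2y - 3)/(8y + 11) + 1/4 = (8(-2y - 3) − (-2)(8y + 11)) / (8(8y + 11)) = -2/(8(8y + 11)).
For y > 0 we have 8y + 11 > 8y, so |(-2y - 3)/(8y + 11) + 1/4| = 2/(8(8y + 11)) < 2/(8·8y) = (1/32)/y.
Thus |(-2y - 3)/(8y + 11) + 1/4| < eps whenever y > (1/32)/eps.
Take K = (1/32)/eps. If y > K then |(-2y - 3)/(8y + 11) + 1/4| < (1/32)/y < eps.

K = (1/32)/eps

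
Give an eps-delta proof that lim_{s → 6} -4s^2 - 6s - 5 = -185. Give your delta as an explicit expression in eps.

Let eps > 0 be given. We want delta > 0 such that 0 < |s − 6| < delta implies |(-4s^2 - 6s - 5) + 185| < eps.
(-4s^2 - 6s - 5) + 185 = -4s^2 - 6s + 180 = (s − 6)(-4s - 30).
So |(-4s^2 - 6s - 5) + 185| = |s − 6|·|-4s - 30|.
Require delta ≤ 1. Then |s − 6| < 1 gives |s| < 7, and by the triangle inequality |-4s - 30| ≤ 4·7 + 30 = 58.
Hence |(-4s^2 - 6s - 5) + 185| ≤ 58|s − 6| < eps provided |s − 6| < eps/58.
Take delta = min(1, eps/58). Then 0 < |s − 6| < delta gives both |s − 6| < 1 and |s − 6| < eps/58, so |(-4s^2 - 6s - 5) + 185| < eps.

delta = min(1, eps/58)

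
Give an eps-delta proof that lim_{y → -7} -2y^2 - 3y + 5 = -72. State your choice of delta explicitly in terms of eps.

delta = min(1, eps/27)

Fix eps > 0. We want delta > 0 such that 0 < |y + 7| < delta implies |(-2y^2 - 3y + 5) + 72| < eps.
(-2y^2 - 3y + 5) + 72 = -2y^2 - 3y + 77 = (y + 7)(-2y + 11).
So |(-2y^2 - 3y + 5) + 72| = |y + 7|·|-2y + 11|.
Require delta ≤ 1. Then |y + 7| < 1 gives |y| < 8, and by the triangle inequality |-2y + 11| ≤ 2·8 + 11 = 27.
Hence |(-2y^2 - 3y + 5) + 72| ≤ 27|y + 7| < eps provided |y + 7| < eps/27.
Choosing delta = min(1, eps/27) ensures both conditions, hence |(-2y^2 - 3y + 5) + 72| < eps.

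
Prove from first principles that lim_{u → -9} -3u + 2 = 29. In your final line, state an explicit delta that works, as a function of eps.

delta = eps/3

Let eps > 0 be given. We need delta > 0 so that 0 < |u + 9| < delta implies |(-3u + 2) − 29| < eps.
|(-3u + 2) − 29| = |-3u - 27| = 3|u + 9|.
So 3|u + 9| < eps exactly when |u + 9| < eps/3.
Choosing delta = eps/3 gives |(-3u + 2) − 29| = 3|u + 9| < eps whenever |u + 9| < delta.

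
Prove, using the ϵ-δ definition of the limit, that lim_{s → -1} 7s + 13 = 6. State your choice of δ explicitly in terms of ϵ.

δ = ϵ/7

Let ϵ > 0 be given. We need δ > 0 so that 0 < |s + 1| < δ implies |(7s + 13) − 6| < ϵ.
|(7s + 13) − 6| = |7s + 7| = 7|s + 1|.
Thus it suffices that |s + 1| < ϵ/7.
Take δ = ϵ/7. If 0 < |s + 1| < δ then |(7s + 13) − 6| = 7|s + 1| < 7·(ϵ/7) = ϵ.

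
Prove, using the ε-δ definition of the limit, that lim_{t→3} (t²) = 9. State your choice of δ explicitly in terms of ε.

δ = min(2, ε/8)

Let ε > 0. We seek δ > 0 with 0 < |t − 3| < δ ⇒ |t² − 9| < ε.
Factor: t² − 9 = (t − 3)(t + 3), so |t² − 9| = |t − 3|·|t + 3|.
Impose δ ≤ 2 so that |t| < 5; then |t + 3| ≤ 8.
Hence |t² − 9| ≤ 8|t − 3|, which is < ε once |t − 3| < ε/8.
Take δ = min(2, ε/8). If 0 < |t − 3| < δ then both bounds hold and |t² − 9| ≤ 8|t − 3| < 8·(ε/8) = ε.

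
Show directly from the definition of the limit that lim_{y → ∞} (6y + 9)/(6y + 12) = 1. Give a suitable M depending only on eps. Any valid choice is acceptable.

M = (1/2)/eps

Let eps > 0. We seek M > 0 such that y > M implies |(6y + 9)/(6y + 12) − 1| < eps.
(6y + 9)/(6y + 12) − 1 = (6(6y + 9) − 6(6y + 12)) / (6(6y + 12)) = -18/(6(6y + 12)).
For y > 0 we have 6y + 12 > 6y, so |(6y + 9)/(6y + 12) − 1| = 18/(6(6y + 12)) < 18/(6·6y) = (1/2)/y.
Thus |(6y + 9)/(6y + 12) − 1| < eps whenever y > (1/2)/eps.
Take M = (1/2)/eps. If y > M then |(6y + 9)/(6y + 12) − 1| < (1/2)/y < eps.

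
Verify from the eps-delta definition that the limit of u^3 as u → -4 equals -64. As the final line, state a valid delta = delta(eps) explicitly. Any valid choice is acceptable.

delta = min(1, eps/61)

Let eps > 0 be given. We seek delta > 0 with 0 < |u + 4| < delta ⇒ |u^3 + 64| < eps.
Factor: u^3 + 64 = (u + 4)(u^2 - 4u + 16), so |u^3 + 64| = |u + 4|·|u^2 - 4u + 16|.
Impose delta ≤ 1 so that |u| < 5; then |u^2 - 4u + 16| ≤ 61.
Hence |u^3 + 64| ≤ 61|u + 4|, which is < eps once |u + 4| < eps/61.
Take delta = min(1, eps/61). If 0 < |u + 4| < delta then both bounds hold and |u^3 + 64| ≤ 61|u + 4| < 61·(eps/61) = eps.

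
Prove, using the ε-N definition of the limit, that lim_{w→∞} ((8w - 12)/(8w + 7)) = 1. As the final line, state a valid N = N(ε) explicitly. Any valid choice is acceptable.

N = (19/8)/ε

Fix ε > 0. We seek N > 0 such that w > N implies |(8w - 12)/(8w + 7) − 1| < ε.
(8w - 12)/(8w + 7) − 1 = (8(8w - 12) − 8(8w + 7)) / (8(8w + 7)) = -152/(8(8w + 7)).
For w > 0 we have 8w + 7 > 8w, so |(8w - 12)/(8w + 7) − 1| = 152/(8(8w + 7)) < 152/(8·8w) = (19/8)/w.
Thus |(8w - 12)/(8w + 7) − 1| < ε whenever w > (19/8)/ε.
Take N = (19/8)/ε. If w > N then |(8w - 12)/(8w + 7) − 1| < (19/8)/w < ε.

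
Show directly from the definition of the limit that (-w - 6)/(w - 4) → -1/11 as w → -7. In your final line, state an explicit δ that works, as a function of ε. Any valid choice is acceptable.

Let ε > 0 be given. We want δ > 0 with 0 < |w + 7| < δ ⇒ |(-w - 6)/(w - 4) + 1/11| < ε.
Combining over a common denominator, (-w - 6)/(w - 4) + 1/11 = [(-w - 6)·(-11) − 1·(w - 4)] / [(-11)·(w - 4)] = 10(w + 7) / ((-11)(w - 4)).
So |(-w - 6)/(w - 4) + 1/11| = 10|w + 7| / (11·|w − 4|).
Require δ ≤ 11/2, so |w − 4| ≥ |-11| − |w + 7| > 11 − 11/2 = 11/2.
Hence |(-w - 6)/(w - 4) + 1/11| < 10|w + 7|/(11·(11/2)) = (20/121)|w + 7|, which is < ε once |w + 7| < (121/20)ε.
Take δ = min(11/2, (121/20)ε). Then 0 < |w + 7| < δ forces both bounds, so |(-w - 6)/(w - 4) + 1/11| < ε.

δ = min(11/2, (121/20)ε)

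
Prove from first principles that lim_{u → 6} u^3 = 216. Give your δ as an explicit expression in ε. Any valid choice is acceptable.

δ = min(1, ε/127)

Let ε > 0 be given. We seek δ > 0 with 0 < |u − 6| < δ ⇒ |u^3 − 216| < ε.
Factor: u^3 − 216 = (u − 6)(u^2 + 6u + 36), so |u^3 − 216| = |u − 6|·|u^2 + 6u + 36|.
Impose δ ≤ 1 so that |u| < 7; then |u^2 + 6u + 36| ≤ 127.
Hence |u^3 − 216| ≤ 127|u − 6|, which is < ε once |u − 6| < ε/127.
Take δ = min(1, ε/127). If 0 < |u − 6| < δ then both bounds hold and |u^3 − 216| ≤ 127|u − 6| < 127·(ε/127) = ε.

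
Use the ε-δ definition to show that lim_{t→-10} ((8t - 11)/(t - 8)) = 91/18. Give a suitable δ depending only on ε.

δ = min(9, (162/53)ε)

Let ε > 0. We want δ > 0 with 0 < |t + 10| < δ ⇒ |(8t - 11)/(t - 8) − (91/18)| < ε.
Combining over a common denominator, (8t - 11)/(t - 8) − (91/18) = [(8t - 11)·(-18) − (-91)·(t - 8)] / [(-18)·(t - 8)] = -53(t + 10) / ((-18)(t - 8)).
So |(8t - 11)/(t - 8) − (91/18)| = 53|t + 10| / (18·|t − 8|).
Require δ ≤ 9, so |t − 8| ≥ |-18| − |t + 10| > 18 − 9 = 9.
Hence |(8t - 11)/(t - 8) − (91/18)| < 53|t + 10|/(18·9) = (53/162)|t + 10|, which is < ε once |t + 10| < (162/53)ε.
Take δ = min(9, (162/53)ε). Then 0 < |t + 10| < δ forces both bounds, so |(8t - 11)/(t - 8) − (91/18)| < ε.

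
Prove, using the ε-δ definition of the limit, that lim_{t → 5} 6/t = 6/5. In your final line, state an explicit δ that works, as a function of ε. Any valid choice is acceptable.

Let ε > 0 be given. We seek δ > 0 such that 0 < |t − 5| < δ implies |6/t − (6/5)| < ε.
|6/t − (6/5)| = 6·|5 − t|/(5·|t|) = 6|t − 5|/(5|t|).
Require δ ≤ 5/2 so that |t| > 5 − 5/2 = 5/2, hence 5|t| > 25/2.
Then |6/t − (6/5)| < 6|t − 5|/(25/2), which is < ε when |t − 5| < (25/12)ε.
Take δ = min(5/2, (25/12)ε). Then 0 < |t − 5| < δ gives both |t − 5| < 5/2 and |t − 5| < (25/12)ε, so |6/t − (6/5)| < ε.

δ = min(5/2, (25/12)ε)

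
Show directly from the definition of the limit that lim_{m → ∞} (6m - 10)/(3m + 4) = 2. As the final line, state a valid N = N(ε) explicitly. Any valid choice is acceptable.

N = 6/ε

Fix ε > 0. For m ≥ 1, |(6m - 10)/(3m + 4) − 2| = |-54|/(3(3m + 4)) = 54/(3(3m + 4)).
Since 3m + 4 ≥ 3m for m ≥ 1, this is ≤ 54/(3·3m) = 6/m.
So |(6m - 10)/(3m + 4) − 2| < ε whenever m > 6/ε.
Take N = 6/ε. If m > N then |(6m - 10)/(3m + 4) − 2| ≤ 6/m < ε.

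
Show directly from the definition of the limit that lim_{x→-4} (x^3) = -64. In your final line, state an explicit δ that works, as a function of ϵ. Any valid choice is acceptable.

δ = min(1, ϵ/61)

Let ϵ > 0. We seek δ > 0 with 0 < |x + 4| < δ ⇒ |x^3 + 64| < ϵ.
Factor: x^3 + 64 = (x + 4)(x^2 - 4x + 16), so |x^3 + 64| = |x + 4|·|x^2 - 4x + 16|.
Restrict δ ≤ 1. Then |x + 4| < 1 gives |x| < 5, so by the triangle inequality |x^2 - 4x + 16| ≤ 5^2 + 4·5 + 16 = 61.
Hence |x^3 + 64| ≤ 61|x + 4|, which is < ϵ once |x + 4| < ϵ/61.
Take δ = min(1, ϵ/61). If 0 < |x + 4| < δ then both bounds hold and |x^3 + 64| ≤ 61|x + 4| < 61·(ϵ/61) = ϵ.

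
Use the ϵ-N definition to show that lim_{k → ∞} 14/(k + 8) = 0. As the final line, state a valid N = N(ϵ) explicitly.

Let ϵ > 0 be given. For k ≥ 1, |14/(k + 8) − 0| = 14/(k + 8) ≤ 14/k.
We need 14/k < ϵ, i.e. k > 14/ϵ.
Take N = 14/ϵ. If k > N then |14/(k + 8)| ≤ 14/k < ϵ.

N = 14/ϵ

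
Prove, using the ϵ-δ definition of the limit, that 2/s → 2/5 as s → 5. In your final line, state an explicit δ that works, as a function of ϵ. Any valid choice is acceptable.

Suppose ϵ > 0. We seek δ > 0 such that 0 < |s − 5| < δ implies |2/s − (2/5)| < ϵ.
|2/s − (2/5)| = 2·|5 − s|/(5·|s|) = 2|s − 5|/(5|s|).
Require δ ≤ 5/2 so that |s| > 5 − 5/2 = 5/2, hence 5|s| > 25/2.
Then |2/s − (2/5)| < 2|s − 5|/(25/2), which is < ϵ when |s − 5| < (25/4)ϵ.
Take δ = min(5/2, (25/4)ϵ). Then 0 < |s − 5| < δ gives both |s − 5| < 5/2 and |s − 5| < (25/4)ϵ, so |2/s − (2/5)| < ϵ.

δ = min(5/2, (25/4)ϵ)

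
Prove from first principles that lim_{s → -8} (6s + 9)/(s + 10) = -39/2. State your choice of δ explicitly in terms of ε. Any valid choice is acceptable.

Suppose ε > 0. We want δ > 0 with 0 < |s + 8| < δ ⇒ |(6s + 9)/(s + 10) + 39/2| < ε.
Combining over a common denominator, (6s + 9)/(s + 10) + 39/2 = [(6s + 9)·2 − (-39)·(s + 10)] / [2·(s + 10)] = 51(s + 8) / (2(s + 10)).
So |(6s + 9)/(s + 10) + 39/2| = 51|s + 8| / (2·|s + 10|).
Restrict δ ≤ 1. Then |s + 8| < 1 gives |s + 10| = |(s + 8) + 2| ≥ 2 − 1 = 1.
Hence |(6s + 9)/(s + 10) + 39/2| < 51|s + 8|/(2·1) = (51/2)|s + 8|, which is < ε once |s + 8| < (2/51)ε.
Take δ = min(1, (2/51)ε). Then 0 < |s + 8| < δ forces both bounds, so |(6s + 9)/(s + 10) + 39/2| < ε.

δ = min(1, (2/51)ε)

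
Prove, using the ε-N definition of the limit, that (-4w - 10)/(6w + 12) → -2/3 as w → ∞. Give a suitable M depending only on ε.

Let ε > 0 be given. We seek M > 0 such that w > M implies |(-4w - 10)/(6w + 12) + 2/3| < ε.
(-4w - 10)/(6w + 12) + 2/3 = (6(-4w - 10) − (-4)(6w + 12)) / (6(6w + 12)) = -12/(6(6w + 12)).
For w > 0 we have 6w + 12 > 6w, so |(-4w - 10)/(6w + 12) + 2/3| = 12/(6(6w + 12)) < 12/(6·6w) = (1/3)/w.
Thus |(-4w - 10)/(6w + 12) + 2/3| < ε whenever w > (1/3)/ε.
Take M = (1/3)/ε. If w > M then |(-4w - 10)/(6w + 12) + 2/3| < (1/3)/w < ε.

M = (1/3)/ε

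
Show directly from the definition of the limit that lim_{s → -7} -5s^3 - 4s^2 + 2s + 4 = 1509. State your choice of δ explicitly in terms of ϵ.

Let ϵ > 0 be given. We want δ > 0 such that 0 < |s + 7| < δ implies |(-5s^3 - 4s^2 + 2s + 4) − 1509| < ϵ.
(-5s^3 - 4s^2 + 2s + 4) − 1509 = -5s^3 - 4s^2 + 2s - 1505 = (s + 7)(-5s^2 + 31s - 215).
So |(-5s^3 - 4s^2 + 2s + 4) − 1509| = |s + 7|·|-5s^2 + 31s - 215|.
Assume first that |s + 7| < 2, so |s| < 9. Then |-5s^2 + 31s - 215| ≤ 5·9^2 + 31·9 + 215 = 899.
Hence |(-5s^3 - 4s^2 + 2s + 4) − 1509| ≤ 899|s + 7| < ϵ provided |s + 7| < ϵ/899.
Choosing δ = min(2, ϵ/899) ensures both conditions, hence |(-5s^3 - 4s^2 + 2s + 4) − 1509| < ϵ.

δ = min(2, ϵ/899)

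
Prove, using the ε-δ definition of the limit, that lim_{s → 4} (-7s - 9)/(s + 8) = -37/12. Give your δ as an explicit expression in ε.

δ = min(6, (72/47)ε)

Fix ε > 0. We want δ > 0 with 0 < |s − 4| < δ ⇒ |(-7s - 9)/(s + 8) + 37/12| < ε.
Combining over a common denominator, (-7s - 9)/(s + 8) + 37/12 = [(-7s - 9)·12 − (-37)·(s + 8)] / [12·(s + 8)] = -47(s − 4) / (12(s + 8)).
So |(-7s - 9)/(s + 8) + 37/12| = 47|s − 4| / (12·|s + 8|).
Require δ ≤ 6, so |s + 8| ≥ |12| − |s − 4| > 12 − 6 = 6.
Hence |(-7s - 9)/(s + 8) + 37/12| < 47|s − 4|/(12·6) = (47/72)|s − 4|, which is < ε once |s − 4| < (72/47)ε.
Take δ = min(6, (72/47)ε). Then 0 < |s − 4| < δ forces both bounds, so |(-7s - 9)/(s + 8) + 37/12| < ε.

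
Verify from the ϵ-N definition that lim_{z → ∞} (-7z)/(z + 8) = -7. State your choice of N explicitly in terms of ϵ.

N = 56/ϵ

Suppose ϵ > 0. We seek N > 0 such that z > N implies |(-7z)/(z + 8) + 7| < ϵ.
(-7z)/(z + 8) + 7 = ((-7z) − (-7)(z + 8)) / ((z + 8)) = 56/((z + 8)).
For z > 0 we have z + 8 > z, so |(-7z)/(z + 8) + 7| = 56/((z + 8)) < 56/(z) = 56/z.
Thus |(-7z)/(z + 8) + 7| < ϵ whenever z > 56/ϵ.
Take N = 56/ϵ. If z > N then |(-7z)/(z + 8) + 7| < 56/z < ϵ.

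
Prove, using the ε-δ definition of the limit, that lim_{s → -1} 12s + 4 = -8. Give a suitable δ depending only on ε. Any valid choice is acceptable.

δ = ε/12

Let ε > 0. We need δ > 0 so that 0 < |s + 1| < δ implies |(12s + 4) + 8| < ε.
Since (12s + 4) + 8 = 12(s + 1), we have |(12s + 4) + 8| = 12|s + 1|.
So 12|s + 1| < ε exactly when |s + 1| < ε/12.
Take δ = ε/12. If 0 < |s + 1| < δ then |(12s + 4) + 8| = 12|s + 1| < 12·(ε/12) = ε.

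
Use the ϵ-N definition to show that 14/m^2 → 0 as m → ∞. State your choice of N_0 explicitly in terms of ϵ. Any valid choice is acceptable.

Let ϵ > 0 be given. For m ≥ 1, |14/m^2 − 0| = 14/m^2.
14/m^2 < ϵ ⇔ m^2 > 14/ϵ ⇔ m > (14/ϵ)^{1/2}.
Take N_0 = (14/ϵ)^{1/2}. Then m > N_0 implies 14/m^2 < ϵ.

N_0 = (14/ϵ)^{1/2}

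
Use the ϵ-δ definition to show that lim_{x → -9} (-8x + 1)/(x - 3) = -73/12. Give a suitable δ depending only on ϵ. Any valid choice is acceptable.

δ = min(6, (72/23)ϵ)

Let ϵ > 0. We want δ > 0 with 0 < |x + 9| < δ ⇒ |(-8x + 1)/(x - 3) + 73/12| < ϵ.
Combining over a common denominator, (-8x + 1)/(x - 3) + 73/12 = [(-8x + 1)·(-12) − 73·(x - 3)] / [(-12)·(x - 3)] = 23(x + 9) / ((-12)(x - 3)).
So |(-8x + 1)/(x - 3) + 73/12| = 23|x + 9| / (12·|x − 3|).
Restrict δ ≤ 6. Then |x + 9| < 6 gives |x − 3| = |(x + 9) + (-12)| ≥ 12 − 6 = 6.
Hence |(-8x + 1)/(x - 3) + 73/12| < 23|x + 9|/(12·6) = (23/72)|x + 9|, which is < ϵ once |x + 9| < (72/23)ϵ.
Take δ = min(6, (72/23)ϵ). Then 0 < |x + 9| < δ forces both bounds, so |(-8x + 1)/(x - 3) + 73/12| < ϵ.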